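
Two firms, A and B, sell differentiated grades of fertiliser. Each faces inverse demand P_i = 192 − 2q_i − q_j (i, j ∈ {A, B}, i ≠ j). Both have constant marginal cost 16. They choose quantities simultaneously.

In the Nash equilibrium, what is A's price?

86.4

Firm A's profit: π = q_A(192 − 2q_A − q_B) − 16q_A.
∂π/∂q_A = 176 − 4q_A − q_B = 0 ⇒ q_A = 44 − 0.25q_B.
By symmetry q_B = q_A; substituting into the reaction function, 1.25q_A = 44 and q_A = 35.2.
P_A = 192 − 2·35.2 − 35.2 = 86.4.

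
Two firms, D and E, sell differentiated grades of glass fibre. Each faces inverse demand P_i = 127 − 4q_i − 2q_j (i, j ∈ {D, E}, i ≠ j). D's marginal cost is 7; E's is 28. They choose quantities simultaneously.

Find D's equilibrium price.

Firm D's profit: π = q_D(127 − 4q_D − 2q_E) − 7q_D.
∂π/∂q_D = 120 − 8q_D − 2q_E = 0 ⇒ q_D = 15 − 0.25q_E.
Similarly q_E = 12.375 − 0.25q_D.
Plugging q_E into D's best response: q_D = 15 − 0.25(12.375 − 0.25q_D) ⇒ 0.9375q_D = 381/32, so q_D = 12.7.
Then q_E = 12.375 − 0.25·12.7 = 9.2.
P_D = 127 − 4·12.7 − 2·9.2 = 57.8.

57.8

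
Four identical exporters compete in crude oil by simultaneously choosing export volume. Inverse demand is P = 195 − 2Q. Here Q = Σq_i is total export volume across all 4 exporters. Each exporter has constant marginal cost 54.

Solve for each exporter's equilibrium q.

14.1

A representative exporter's profit is π_i = q_i(195 − 2Q) − 54q_i, with Q = q_i + Σ_{j≠i} q_j.
First-order condition: 141 − 4q_i − 2Σ_{j≠i} q_j = 0.
With identical exporters, set every q_j = q: then 141 − 4q − 6q = 0, i.e. q = 141/10 = 14.1.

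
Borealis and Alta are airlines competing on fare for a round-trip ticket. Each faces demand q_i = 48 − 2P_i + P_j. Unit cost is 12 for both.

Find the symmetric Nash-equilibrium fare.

24

Borealis's profit: π = (P_{Borealis} − 12)(48 − 2P_{Borealis} + P_{Alta}).
∂π/∂P_{Borealis} = 72 − 4P_{Borealis} + P_{Alta} = 0 ⇒ P_{Borealis} = 18 + 0.25P_{Alta}.
The game is symmetric, so in equilibrium P_{Alta} = P_{Borealis}: the reaction function gives 0.75P_{Borealis} = 18, hence P_{Borealis} = 24.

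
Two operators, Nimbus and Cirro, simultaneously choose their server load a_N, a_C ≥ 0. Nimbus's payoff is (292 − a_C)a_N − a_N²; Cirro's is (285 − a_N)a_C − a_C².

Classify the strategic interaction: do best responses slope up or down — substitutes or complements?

strategic substitutes

Expanding Nimbus's payoff: 292a_N − a_Ca_N − a_N².
∂π/∂a_N = 292 − a_C − 2a_N = 0, so a_N = 146 − 0.5a_C.
The best-response slope da_N/da_C = −0.5 < 0: the reaction function is downward-sloping, so the choices are strategic substitutes.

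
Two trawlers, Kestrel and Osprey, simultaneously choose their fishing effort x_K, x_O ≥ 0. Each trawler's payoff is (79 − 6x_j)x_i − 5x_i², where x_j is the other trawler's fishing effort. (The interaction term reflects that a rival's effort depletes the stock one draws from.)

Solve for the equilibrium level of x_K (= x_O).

4.9375

Kestrel's payoff is (79 − 6x_O)x_K − 5x_K².
∂π/∂x_K = 79 − 6x_O − 10x_K = 0, so x_K = 7.9 − 0.6x_O.
By symmetry x_O = x_K; substituting into the reaction function, 1.6x_K = 7.9 and x_K = 4.9375.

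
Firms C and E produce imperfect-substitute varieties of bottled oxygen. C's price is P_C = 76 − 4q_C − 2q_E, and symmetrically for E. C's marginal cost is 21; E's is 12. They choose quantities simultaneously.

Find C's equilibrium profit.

108.16

Firm C's profit: π = q_C(76 − 4q_C − 2q_E) − 21q_C.
∂π/∂q_C = 55 − 8q_C − 2q_E = 0 ⇒ q_C = 6.875 − 0.25q_E.
Similarly q_E = 8 − 0.25q_C.
Solving the two reaction functions simultaneously: (1 − (−0.25)(−0.25))q_C = 6.875 − 0.25·8, so 0.9375q_C = 4.875 and q_C = 5.2.
Then q_E = 8 − 0.25·5.2 = 6.7.
P_C = 76 − 4·5.2 − 2·6.7 = 41.8.
Profit = (41.8 − 21)·5.2 = 108.16.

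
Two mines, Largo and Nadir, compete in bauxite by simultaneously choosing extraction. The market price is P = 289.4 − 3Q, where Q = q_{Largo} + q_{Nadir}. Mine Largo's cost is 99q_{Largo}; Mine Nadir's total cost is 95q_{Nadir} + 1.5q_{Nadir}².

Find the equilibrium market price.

174.36

Mine Largo's profit: π = q_{Largo}(289.4 − 3(q_{Largo} + q_{Nadir})) − 99q_{Largo}.
∂π/∂q_{Largo} = 190.4 − 6q_{Largo} − 3q_{Nadir} = 0, so q_{Largo} = 476/15 − 0.5q_{Nadir}.
For Nadir: ∂π/∂q_{Nadir} = 194.4 − 9q_{Nadir} − 3q_{Largo} = 0 ⇒ q_{Nadir} = 21.6 − (1/3)q_{Largo}.
Plugging q_{Nadir} into Largo's best response: q_{Largo} = 476/15 − 0.5(21.6 − (1/3)q_{Largo}) ⇒ (5/6)q_{Largo} = 314/15, so q_{Largo} = 25.12.
Then q_{Nadir} = 21.6 − (1/3)·25.12 = 992/75.
Equilibrium price: P = 289.4 − 3·(2876/75) = 174.36.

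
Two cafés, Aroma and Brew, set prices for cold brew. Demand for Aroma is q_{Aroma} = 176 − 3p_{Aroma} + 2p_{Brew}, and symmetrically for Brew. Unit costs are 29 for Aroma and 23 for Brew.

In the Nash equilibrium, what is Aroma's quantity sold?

Aroma's profit: π = (p_{Aroma} − 29)(176 − 3p_{Aroma} + 2p_{Brew}).
∂π/∂p_{Aroma} = 263 − 6p_{Aroma} + 2p_{Brew} = 0 ⇒ p_{Aroma} = 263/6 + (1/3)p_{Brew}.
Similarly p_{Brew} = 245/6 + (1/3)p_{Aroma}.
Plugging p_{Brew} into Aroma's best response: p_{Aroma} = 263/6 + (1/3)(245/6 + (1/3)p_{Aroma}) ⇒ (8/9)p_{Aroma} = 517/9, so p_{Aroma} = 64.625.
Then p_{Brew} = 245/6 + (1/3)·64.625 = 62.375.
q_{Aroma} = 176 − 3·64.625 + 2·62.375 = 106.875.

106.875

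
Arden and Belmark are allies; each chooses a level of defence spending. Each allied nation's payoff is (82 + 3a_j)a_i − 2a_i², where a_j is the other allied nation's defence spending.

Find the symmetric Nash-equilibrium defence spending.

82

Arden's payoff is (82 + 3a_B)a_A − 2a_A².
∂π/∂a_A = 82 + 3a_B − 4a_A = 0, so a_A = 20.5 + 0.75a_B.
The game is symmetric, so in equilibrium a_B = a_A: the reaction function gives 0.25a_A = 20.5, hence a_A = 82.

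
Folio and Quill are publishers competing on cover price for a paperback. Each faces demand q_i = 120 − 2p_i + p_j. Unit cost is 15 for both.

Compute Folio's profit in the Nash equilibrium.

2450

Folio's profit: π = (p_{Folio} − 15)(120 − 2p_{Folio} + p_{Quill}).
∂π/∂p_{Folio} = 150 − 4p_{Folio} + p_{Quill} = 0 ⇒ p_{Folio} = 37.5 + 0.25p_{Quill}.
The game is symmetric, so in equilibrium p_{Quill} = p_{Folio}: the reaction function gives 0.75p_{Folio} = 37.5, hence p_{Folio} = 50.
q_{Folio} = 120 − 2·50 + 50 = 70.
Profit = (50 − 15)·70 = 2450.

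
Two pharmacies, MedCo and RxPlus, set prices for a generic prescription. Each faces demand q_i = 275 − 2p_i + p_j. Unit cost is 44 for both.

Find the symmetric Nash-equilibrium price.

121

MedCo's profit: π = (p_{MedCo} − 44)(275 − 2p_{MedCo} + p_{RxPlus}).
∂π/∂p_{MedCo} = 363 − 4p_{MedCo} + p_{RxPlus} = 0 ⇒ p_{MedCo} = 90.75 + 0.25p_{RxPlus}.
The game is symmetric, so in equilibrium p_{RxPlus} = p_{MedCo}: the reaction function gives 0.75p_{MedCo} = 90.75, hence p_{MedCo} = 121.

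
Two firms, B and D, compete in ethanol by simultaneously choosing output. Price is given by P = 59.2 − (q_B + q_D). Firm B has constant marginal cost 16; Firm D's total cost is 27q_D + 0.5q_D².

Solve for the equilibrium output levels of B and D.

19.48, 4.24

Firm B's profit: π = q_B(59.2 − (q_B + q_D)) − 16q_B.
∂π/∂q_B = 43.2 − 2q_B − q_D = 0, so q_B = 21.6 − 0.5q_D.
For D: ∂π/∂q_D = 32.2 − 3q_D − q_B = 0 ⇒ q_D = 161/15 − (1/3)q_B.
Plugging q_D into B's best response: q_B = 21.6 − 0.5(161/15 − (1/3)q_B) ⇒ (5/6)q_B = 487/30, so q_B = 19.48.
Then q_D = 161/15 − (1/3)·19.48 = 4.24.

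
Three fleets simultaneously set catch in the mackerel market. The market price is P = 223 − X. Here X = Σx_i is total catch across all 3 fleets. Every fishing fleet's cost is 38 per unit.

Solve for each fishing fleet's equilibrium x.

A representative fishing fleet's profit is π_i = x_i(223 − X) − 38x_i, with X = x_i + Σ_{j≠i} x_j.
First-order condition: 185 − 2x_i − Σ_{j≠i} x_j = 0.
Imposing symmetry (x_j = x for all j) turns Σ_{j≠i} x_j into 2x, so 185 = 4x and x = 46.25.

46.25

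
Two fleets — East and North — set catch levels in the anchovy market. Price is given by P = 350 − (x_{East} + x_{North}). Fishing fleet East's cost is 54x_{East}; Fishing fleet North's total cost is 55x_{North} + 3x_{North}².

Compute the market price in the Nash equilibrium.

Fishing fleet East's profit: π = x_{East}(350 − (x_{East} + x_{North})) − 54x_{East}.
∂π/∂x_{East} = 296 − 2x_{East} − x_{North} = 0, so x_{East} = 148 − 0.5x_{North}.
For North: ∂π/∂x_{North} = 295 − 8x_{North} − x_{East} = 0 ⇒ x_{North} = 36.875 − 0.125x_{East}.
Plugging x_{North} into East's best response: x_{East} = 148 − 0.5(36.875 − 0.125x_{East}) ⇒ 0.9375x_{East} = 129.5625, so x_{East} = 138.2.
Then x_{North} = 36.875 − 0.125·138.2 = 19.6.
Equilibrium price: P = 350 − 157.8 = 192.2.

192.2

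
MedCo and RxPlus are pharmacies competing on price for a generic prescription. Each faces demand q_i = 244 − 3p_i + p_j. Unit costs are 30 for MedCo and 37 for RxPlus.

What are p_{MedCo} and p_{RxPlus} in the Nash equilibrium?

MedCo's profit: π = (p_{MedCo} − 30)(244 − 3p_{MedCo} + p_{RxPlus}).
∂π/∂p_{MedCo} = 334 − 6p_{MedCo} + p_{RxPlus} = 0 ⇒ p_{MedCo} = 167/3 + (1/6)p_{RxPlus}.
Similarly p_{RxPlus} = 355/6 + (1/6)p_{MedCo}.
Substituting the second reaction function into the first: p_{MedCo} = 167/3 + (1/6)(355/6 + (1/6)p_{MedCo}), which gives (35/36)p_{MedCo} = 2359/36 ⇒ p_{MedCo} = 67.4.
Then p_{RxPlus} = 355/6 + (1/6)·67.4 = 70.4.

67.4, 70.4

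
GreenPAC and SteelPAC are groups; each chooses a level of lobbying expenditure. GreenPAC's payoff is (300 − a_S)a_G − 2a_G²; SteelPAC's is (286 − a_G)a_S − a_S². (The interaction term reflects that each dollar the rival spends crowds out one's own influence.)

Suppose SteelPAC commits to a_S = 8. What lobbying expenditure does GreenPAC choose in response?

Expanding GreenPAC's payoff: 300a_G − a_Sa_G − 2a_G².
∂π/∂a_G = 300 − a_S − 4a_G = 0, so a_G = 75 − 0.25a_S.
At a_S = 8: a_G = 75 − 0.25·8 = 73.

73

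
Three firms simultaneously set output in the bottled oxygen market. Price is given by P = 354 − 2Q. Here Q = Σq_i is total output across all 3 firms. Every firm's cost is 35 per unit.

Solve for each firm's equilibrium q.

A representative firm's profit is π_i = q_i(354 − 2Q) − 35q_i, with Q = q_i + Σ_{j≠i} q_j.
First-order condition: 319 − 4q_i − 2Σ_{j≠i} q_j = 0.
Imposing symmetry (q_j = q for all j) turns Σ_{j≠i} q_j into 2q, so 319 = 8q and q = 39.875.

39.875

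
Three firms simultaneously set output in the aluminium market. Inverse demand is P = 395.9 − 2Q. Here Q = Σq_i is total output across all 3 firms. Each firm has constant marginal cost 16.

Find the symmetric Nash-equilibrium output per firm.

47.4875

A representative firm's profit is π_i = q_i(395.9 − 2Q) − 16q_i, with Q = q_i + Σ_{j≠i} q_j.
First-order condition: 379.9 − 4q_i − 2Σ_{j≠i} q_j = 0.
With identical firms, set every q_j = q: then 379.9 − 4q − 4q = 0, i.e. q = 379.9/8 = 47.4875.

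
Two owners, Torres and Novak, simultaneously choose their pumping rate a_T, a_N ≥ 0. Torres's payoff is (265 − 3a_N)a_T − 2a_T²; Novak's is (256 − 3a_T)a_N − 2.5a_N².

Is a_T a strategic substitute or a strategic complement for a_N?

Expanding Torres's payoff: 265a_T − 3a_Na_T − 2a_T².
∂π/∂a_T = 265 − 3a_N − 4a_T = 0, so a_T = 66.25 − 0.75a_N.
The best-response slope da_T/da_N = −0.75 < 0: the reaction function is downward-sloping, so the choices are strategic substitutes.

strategic substitutes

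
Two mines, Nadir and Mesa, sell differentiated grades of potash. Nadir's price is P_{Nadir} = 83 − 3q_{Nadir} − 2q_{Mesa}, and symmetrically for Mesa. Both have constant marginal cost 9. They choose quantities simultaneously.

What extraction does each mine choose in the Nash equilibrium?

Mine Nadir's profit: π = q_{Nadir}(83 − 3q_{Nadir} − 2q_{Mesa}) − 9q_{Nadir}.
∂π/∂q_{Nadir} = 74 − 6q_{Nadir} − 2q_{Mesa} = 0 ⇒ q_{Nadir} = 37/3 − (1/3)q_{Mesa}.
The game is symmetric, so in equilibrium q_{Mesa} = q_{Nadir}: the reaction function gives (4/3)q_{Nadir} = 37/3, hence q_{Nadir} = 9.25.

9.25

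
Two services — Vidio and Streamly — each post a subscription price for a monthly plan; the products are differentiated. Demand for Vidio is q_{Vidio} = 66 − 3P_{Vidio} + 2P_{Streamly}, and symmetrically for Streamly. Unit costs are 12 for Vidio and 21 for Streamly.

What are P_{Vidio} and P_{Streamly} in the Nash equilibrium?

Vidio's profit: π = (P_{Vidio} − 12)(66 − 3P_{Vidio} + 2P_{Streamly}).
∂π/∂P_{Vidio} = 102 − 6P_{Vidio} + 2P_{Streamly} = 0 ⇒ P_{Vidio} = 17 + (1/3)P_{Streamly}.
Similarly P_{Streamly} = 21.5 + (1/3)P_{Vidio}.
Substituting the second reaction function into the first: P_{Vidio} = 17 + (1/3)(21.5 + (1/3)P_{Vidio}), which gives (8/9)P_{Vidio} = 145/6 ⇒ P_{Vidio} = 27.1875.
Then P_{Streamly} = 21.5 + (1/3)·27.1875 = 30.5625.

27.1875, 30.5625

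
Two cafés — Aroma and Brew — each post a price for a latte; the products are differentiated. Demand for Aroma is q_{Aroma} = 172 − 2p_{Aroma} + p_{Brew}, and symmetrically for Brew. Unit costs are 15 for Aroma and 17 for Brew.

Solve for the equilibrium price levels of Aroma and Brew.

Aroma's profit: π = (p_{Aroma} − 15)(172 − 2p_{Aroma} + p_{Brew}).
∂π/∂p_{Aroma} = 202 − 4p_{Aroma} + p_{Brew} = 0 ⇒ p_{Aroma} = 50.5 + 0.25p_{Brew}.
Similarly p_{Brew} = 51.5 + 0.25p_{Aroma}.
Plugging p_{Brew} into Aroma's best response: p_{Aroma} = 50.5 + 0.25(51.5 + 0.25p_{Aroma}) ⇒ 0.9375p_{Aroma} = 63.375, so p_{Aroma} = 67.6.
Then p_{Brew} = 51.5 + 0.25·67.6 = 68.4.

67.6, 68.4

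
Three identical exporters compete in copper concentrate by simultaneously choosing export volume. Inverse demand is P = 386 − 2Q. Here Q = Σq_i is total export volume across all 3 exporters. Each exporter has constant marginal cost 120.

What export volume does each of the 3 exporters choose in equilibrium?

A representative exporter's profit is π_i = q_i(386 − 2Q) − 120q_i, with Q = q_i + Σ_{j≠i} q_j.
First-order condition: 266 − 4q_i − 2Σ_{j≠i} q_j = 0.
Imposing symmetry (q_j = q for all j) turns Σ_{j≠i} q_j into 2q, so 266 = 8q and q = 33.25.

33.25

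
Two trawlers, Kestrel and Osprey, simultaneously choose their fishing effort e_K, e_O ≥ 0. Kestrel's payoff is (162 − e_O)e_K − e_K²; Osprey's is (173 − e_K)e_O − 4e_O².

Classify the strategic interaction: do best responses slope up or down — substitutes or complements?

Expanding Kestrel's payoff: 162e_K − e_Oe_K − e_K².
∂π/∂e_K = 162 − e_O − 2e_K = 0, so e_K = 81 − 0.5e_O.
The best-response slope de_K/de_O = −0.5 < 0: the reaction function is downward-sloping, so the choices are strategic substitutes.

strategic substitutes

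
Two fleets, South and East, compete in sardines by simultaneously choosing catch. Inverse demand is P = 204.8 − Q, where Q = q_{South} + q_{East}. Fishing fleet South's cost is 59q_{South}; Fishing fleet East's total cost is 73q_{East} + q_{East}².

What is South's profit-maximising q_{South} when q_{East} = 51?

Fishing fleet South's profit: π = q_{South}(204.8 − (q_{South} + q_{East})) − 59q_{South}.
∂π/∂q_{South} = 145.8 − 2q_{South} − q_{East} = 0, so q_{South} = 72.9 − 0.5q_{East}.
At q_{East} = 51: q_{South} = 72.9 − 0.5·51 = 47.4.

47.4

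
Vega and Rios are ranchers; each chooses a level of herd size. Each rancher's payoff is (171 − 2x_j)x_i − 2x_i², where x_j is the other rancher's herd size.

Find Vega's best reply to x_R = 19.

Vega's payoff is (171 − 2x_R)x_V − 2x_V².
∂π/∂x_V = 171 − 2x_R − 4x_V = 0, so x_V = 42.75 − 0.5x_R.
At x_R = 19: x_V = 42.75 − 0.5·19 = 33.25.

33.25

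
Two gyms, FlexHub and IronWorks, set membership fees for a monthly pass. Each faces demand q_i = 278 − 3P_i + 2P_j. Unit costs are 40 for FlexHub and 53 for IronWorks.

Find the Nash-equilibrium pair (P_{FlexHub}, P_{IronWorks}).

FlexHub's profit: π = (P_{FlexHub} − 40)(278 − 3P_{FlexHub} + 2P_{IronWorks}).
∂π/∂P_{FlexHub} = 398 − 6P_{FlexHub} + 2P_{IronWorks} = 0 ⇒ P_{FlexHub} = 199/3 + (1/3)P_{IronWorks}.
Similarly P_{IronWorks} = 437/6 + (1/3)P_{FlexHub}.
Substituting the second reaction function into the first: P_{FlexHub} = 199/3 + (1/3)(437/6 + (1/3)P_{FlexHub}), which gives (8/9)P_{FlexHub} = 1631/18 ⇒ P_{FlexHub} = 101.9375.
Then P_{IronWorks} = 437/6 + (1/3)·101.9375 = 106.8125.

101.9375, 106.8125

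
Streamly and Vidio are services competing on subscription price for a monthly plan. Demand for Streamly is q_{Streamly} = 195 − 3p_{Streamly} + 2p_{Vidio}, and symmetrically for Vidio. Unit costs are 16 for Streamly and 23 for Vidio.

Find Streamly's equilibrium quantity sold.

Streamly's profit: π = (p_{Streamly} − 16)(195 − 3p_{Streamly} + 2p_{Vidio}).
∂π/∂p_{Streamly} = 243 − 6p_{Streamly} + 2p_{Vidio} = 0 ⇒ p_{Streamly} = 40.5 + (1/3)p_{Vidio}.
Similarly p_{Vidio} = 44 + (1/3)p_{Streamly}.
Plugging p_{Vidio} into Streamly's best response: p_{Streamly} = 40.5 + (1/3)(44 + (1/3)p_{Streamly}) ⇒ (8/9)p_{Streamly} = 331/6, so p_{Streamly} = 62.0625.
Then p_{Vidio} = 44 + (1/3)·62.0625 = 64.6875.
q_{Streamly} = 195 − 3·62.0625 + 2·64.6875 = 138.1875.

138.1875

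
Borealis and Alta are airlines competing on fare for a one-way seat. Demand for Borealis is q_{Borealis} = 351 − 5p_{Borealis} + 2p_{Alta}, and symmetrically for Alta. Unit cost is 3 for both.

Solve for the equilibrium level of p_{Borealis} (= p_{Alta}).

Borealis's profit: π = (p_{Borealis} − 3)(351 − 5p_{Borealis} + 2p_{Alta}).
∂π/∂p_{Borealis} = 366 − 10p_{Borealis} + 2p_{Alta} = 0 ⇒ p_{Borealis} = 36.6 + 0.2p_{Alta}.
By symmetry p_{Alta} = p_{Borealis}; substituting into the reaction function, 0.8p_{Borealis} = 36.6 and p_{Borealis} = 45.75.

45.75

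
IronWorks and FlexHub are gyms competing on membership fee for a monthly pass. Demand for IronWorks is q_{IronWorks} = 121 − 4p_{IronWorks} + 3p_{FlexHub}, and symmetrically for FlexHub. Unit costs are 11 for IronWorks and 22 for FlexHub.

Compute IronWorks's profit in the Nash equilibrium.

2381.44

IronWorks's profit: π = (p_{IronWorks} − 11)(121 − 4p_{IronWorks} + 3p_{FlexHub}).
∂π/∂p_{IronWorks} = 165 − 8p_{IronWorks} + 3p_{FlexHub} = 0 ⇒ p_{IronWorks} = 20.625 + 0.375p_{FlexHub}.
Similarly p_{FlexHub} = 26.125 + 0.375p_{IronWorks}.
Plugging p_{FlexHub} into IronWorks's best response: p_{IronWorks} = 20.625 + 0.375(26.125 + 0.375p_{IronWorks}) ⇒ (55/64)p_{IronWorks} = 1947/64, so p_{IronWorks} = 35.4.
Then p_{FlexHub} = 26.125 + 0.375·35.4 = 39.4.
q_{IronWorks} = 121 − 4·35.4 + 3·39.4 = 97.6.
Profit = (35.4 − 11)·97.6 = 2381.44.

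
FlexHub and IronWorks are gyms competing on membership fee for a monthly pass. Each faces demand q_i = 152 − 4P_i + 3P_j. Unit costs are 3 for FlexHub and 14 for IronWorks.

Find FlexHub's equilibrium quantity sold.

128.8

FlexHub's profit: π = (P_{FlexHub} − 3)(152 − 4P_{FlexHub} + 3P_{IronWorks}).
∂π/∂P_{FlexHub} = 164 − 8P_{FlexHub} + 3P_{IronWorks} = 0 ⇒ P_{FlexHub} = 20.5 + 0.375P_{IronWorks}.
Similarly P_{IronWorks} = 26 + 0.375P_{FlexHub}.
Solving the two reaction functions simultaneously: (1 − (0.375)(0.375))P_{FlexHub} = 20.5 + 0.375·26, so (55/64)P_{FlexHub} = 30.25 and P_{FlexHub} = 35.2.
Then P_{IronWorks} = 26 + 0.375·35.2 = 39.2.
q_{FlexHub} = 152 − 4·35.2 + 3·39.2 = 128.8.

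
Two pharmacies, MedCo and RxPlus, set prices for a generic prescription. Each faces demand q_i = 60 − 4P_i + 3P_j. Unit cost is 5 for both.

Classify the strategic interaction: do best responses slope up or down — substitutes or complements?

strategic complements

MedCo's profit: π = (P_{MedCo} − 5)(60 − 4P_{MedCo} + 3P_{RxPlus}).
∂π/∂P_{MedCo} = 80 − 8P_{MedCo} + 3P_{RxPlus} = 0 ⇒ P_{MedCo} = 10 + 0.375P_{RxPlus}.
The best-response slope dP_{MedCo}/dP_{RxPlus} = 0.375 > 0: the reaction function is upward-sloping, so the choices are strategic complements.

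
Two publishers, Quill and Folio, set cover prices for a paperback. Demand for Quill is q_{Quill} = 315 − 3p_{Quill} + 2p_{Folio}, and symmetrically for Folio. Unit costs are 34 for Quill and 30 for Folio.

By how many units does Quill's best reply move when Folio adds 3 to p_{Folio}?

1

Quill's profit: π = (p_{Quill} − 34)(315 − 3p_{Quill} + 2p_{Folio}).
∂π/∂p_{Quill} = 417 − 6p_{Quill} + 2p_{Folio} = 0 ⇒ p_{Quill} = 69.5 + (1/3)p_{Folio}.
The reaction-function slope is 1/3, so a 3-unit rise in p_{Folio} moves p_{Quill} by 1/3 × 3 = 1. Quill's best response rises — the actions are strategic complements.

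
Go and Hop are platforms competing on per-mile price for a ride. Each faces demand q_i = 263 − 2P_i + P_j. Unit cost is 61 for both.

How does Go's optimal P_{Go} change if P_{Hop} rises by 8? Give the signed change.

2

Go's profit: π = (P_{Go} − 61)(263 − 2P_{Go} + P_{Hop}).
∂π/∂P_{Go} = 385 − 4P_{Go} + P_{Hop} = 0 ⇒ P_{Go} = 96.25 + 0.25P_{Hop}.
The reaction-function slope is 0.25, so an 8-unit rise in P_{Hop} moves P_{Go} by 0.25 × 8 = 2. Go's best response rises — the actions are strategic complements.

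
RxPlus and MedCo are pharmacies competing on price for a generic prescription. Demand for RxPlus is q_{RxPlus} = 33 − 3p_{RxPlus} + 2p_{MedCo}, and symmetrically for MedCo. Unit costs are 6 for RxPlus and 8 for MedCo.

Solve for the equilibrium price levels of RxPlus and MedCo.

RxPlus's profit: π = (p_{RxPlus} − 6)(33 − 3p_{RxPlus} + 2p_{MedCo}).
∂π/∂p_{RxPlus} = 51 − 6p_{RxPlus} + 2p_{MedCo} = 0 ⇒ p_{RxPlus} = 8.5 + (1/3)p_{MedCo}.
Similarly p_{MedCo} = 9.5 + (1/3)p_{RxPlus}.
Solving the two reaction functions simultaneously: (1 − (1/3)(1/3))p_{RxPlus} = 8.5 + (1/3)·9.5, so (8/9)p_{RxPlus} = 35/3 and p_{RxPlus} = 13.125.
Then p_{MedCo} = 9.5 + (1/3)·13.125 = 13.875.

13.125, 13.875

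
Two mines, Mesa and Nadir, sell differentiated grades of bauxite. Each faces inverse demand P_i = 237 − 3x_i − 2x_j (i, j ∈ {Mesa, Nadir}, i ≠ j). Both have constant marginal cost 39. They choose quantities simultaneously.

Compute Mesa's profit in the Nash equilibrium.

1837.6875

Mine Mesa's profit: π = x_{Mesa}(237 − 3x_{Mesa} − 2x_{Nadir}) − 39x_{Mesa}.
∂π/∂x_{Mesa} = 198 − 6x_{Mesa} − 2x_{Nadir} = 0 ⇒ x_{Mesa} = 33 − (1/3)x_{Nadir}.
Setting x_{Mesa} = x_{Nadir} in the reaction function: x_{Mesa} = 33 − (1/3)x_{Mesa}, so x_{Mesa} = 33 / (4/3) = 24.75.
P_{Mesa} = 237 − 3·24.75 − 2·24.75 = 113.25.
Profit = (113.25 − 39)·24.75 = 1837.6875.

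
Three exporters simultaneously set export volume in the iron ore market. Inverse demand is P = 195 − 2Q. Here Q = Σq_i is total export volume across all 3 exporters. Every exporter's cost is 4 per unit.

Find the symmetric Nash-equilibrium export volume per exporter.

23.875

A representative exporter's profit is π_i = q_i(195 − 2Q) − 4q_i, with Q = q_i + Σ_{j≠i} q_j.
First-order condition: 191 − 4q_i − 2Σ_{j≠i} q_j = 0.
Imposing symmetry (q_j = q for all j) turns Σ_{j≠i} q_j into 2q, so 191 = 8q and q = 23.875.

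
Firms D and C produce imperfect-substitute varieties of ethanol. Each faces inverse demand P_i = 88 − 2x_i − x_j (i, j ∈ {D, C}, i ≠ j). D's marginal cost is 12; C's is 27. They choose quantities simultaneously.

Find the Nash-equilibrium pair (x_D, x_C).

16.2, 11.2

Firm D's profit: π = x_D(88 − 2x_D − x_C) − 12x_D.
∂π/∂x_D = 76 − 4x_D − x_C = 0 ⇒ x_D = 19 − 0.25x_C.
Similarly x_C = 15.25 − 0.25x_D.
Plugging x_C into D's best response: x_D = 19 − 0.25(15.25 − 0.25x_D) ⇒ 0.9375x_D = 15.1875, so x_D = 16.2.
Then x_C = 15.25 − 0.25·16.2 = 11.2.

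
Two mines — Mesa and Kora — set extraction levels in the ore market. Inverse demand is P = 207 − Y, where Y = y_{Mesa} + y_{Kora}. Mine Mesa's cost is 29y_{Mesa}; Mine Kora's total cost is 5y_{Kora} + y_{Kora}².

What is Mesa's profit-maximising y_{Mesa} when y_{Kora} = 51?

Mine Mesa's profit: π = y_{Mesa}(207 − (y_{Mesa} + y_{Kora})) − 29y_{Mesa}.
∂π/∂y_{Mesa} = 178 − 2y_{Mesa} − y_{Kora} = 0, so y_{Mesa} = 89 − 0.5y_{Kora}.
At y_{Kora} = 51: y_{Mesa} = 89 − 0.5·51 = 63.5.

63.5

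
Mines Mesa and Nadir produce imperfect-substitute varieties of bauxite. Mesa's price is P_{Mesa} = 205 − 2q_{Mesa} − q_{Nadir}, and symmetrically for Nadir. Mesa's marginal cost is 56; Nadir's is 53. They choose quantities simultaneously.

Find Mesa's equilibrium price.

Mine Mesa's profit: π = q_{Mesa}(205 − 2q_{Mesa} − q_{Nadir}) − 56q_{Mesa}.
∂π/∂q_{Mesa} = 149 − 4q_{Mesa} − q_{Nadir} = 0 ⇒ q_{Mesa} = 37.25 − 0.25q_{Nadir}.
Similarly q_{Nadir} = 38 − 0.25q_{Mesa}.
Plugging q_{Nadir} into Mesa's best response: q_{Mesa} = 37.25 − 0.25(38 − 0.25q_{Mesa}) ⇒ 0.9375q_{Mesa} = 27.75, so q_{Mesa} = 29.6.
Then q_{Nadir} = 38 − 0.25·29.6 = 30.6.
P_{Mesa} = 205 − 2·29.6 − 30.6 = 115.2.

115.2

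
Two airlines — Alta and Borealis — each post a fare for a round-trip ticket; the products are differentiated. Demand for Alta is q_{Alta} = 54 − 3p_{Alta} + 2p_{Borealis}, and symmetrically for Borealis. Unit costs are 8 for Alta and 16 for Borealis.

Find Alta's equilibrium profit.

507

Alta's profit: π = (p_{Alta} − 8)(54 − 3p_{Alta} + 2p_{Borealis}).
∂π/∂p_{Alta} = 78 − 6p_{Alta} + 2p_{Borealis} = 0 ⇒ p_{Alta} = 13 + (1/3)p_{Borealis}.
Similarly p_{Borealis} = 17 + (1/3)p_{Alta}.
Solving the two reaction functions simultaneously: (1 − (1/3)(1/3))p_{Alta} = 13 + (1/3)·17, so (8/9)p_{Alta} = 56/3 and p_{Alta} = 21.
Then p_{Borealis} = 17 + (1/3)·21 = 24.
q_{Alta} = 54 − 3·21 + 2·24 = 39.
Profit = (21 − 8)·39 = 507.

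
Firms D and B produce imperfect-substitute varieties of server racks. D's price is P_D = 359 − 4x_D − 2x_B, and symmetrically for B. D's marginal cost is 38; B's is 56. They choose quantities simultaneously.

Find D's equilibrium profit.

4277.16

Firm D's profit: π = x_D(359 − 4x_D − 2x_B) − 38x_D.
∂π/∂x_D = 321 − 8x_D − 2x_B = 0 ⇒ x_D = 40.125 − 0.25x_B.
Similarly x_B = 37.875 − 0.25x_D.
Plugging x_B into D's best response: x_D = 40.125 − 0.25(37.875 − 0.25x_D) ⇒ 0.9375x_D = 981/32, so x_D = 32.7.
Then x_B = 37.875 − 0.25·32.7 = 29.7.
P_D = 359 − 4·32.7 − 2·29.7 = 168.8.
Profit = (168.8 − 38)·32.7 = 4277.16.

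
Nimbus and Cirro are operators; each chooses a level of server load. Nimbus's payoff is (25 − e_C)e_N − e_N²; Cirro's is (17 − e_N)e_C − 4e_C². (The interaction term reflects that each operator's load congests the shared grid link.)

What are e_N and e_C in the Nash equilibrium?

12.2, 0.6

Expanding Nimbus's payoff: 25e_N − e_Ce_N − e_N².
∂π/∂e_N = 25 − e_C − 2e_N = 0, so e_N = 12.5 − 0.5e_C.
Likewise for Cirro: e_C = 2.125 − 0.125e_N.
Solving the two reaction functions simultaneously: (1 − (−0.5)(−0.125))e_N = 12.5 − 0.5·2.125, so 0.9375e_N = 11.4375 and e_N = 12.2.
Then e_C = 2.125 − 0.125·12.2 = 0.6.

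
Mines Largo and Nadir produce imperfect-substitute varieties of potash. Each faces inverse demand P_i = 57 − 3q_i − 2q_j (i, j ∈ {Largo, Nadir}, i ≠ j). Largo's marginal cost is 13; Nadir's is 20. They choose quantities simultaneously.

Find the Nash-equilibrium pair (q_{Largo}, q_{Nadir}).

Mine Largo's profit: π = q_{Largo}(57 − 3q_{Largo} − 2q_{Nadir}) − 13q_{Largo}.
∂π/∂q_{Largo} = 44 − 6q_{Largo} − 2q_{Nadir} = 0 ⇒ q_{Largo} = 22/3 − (1/3)q_{Nadir}.
Similarly q_{Nadir} = 37/6 − (1/3)q_{Largo}.
Substituting the second reaction function into the first: q_{Largo} = 22/3 − (1/3)(37/6 − (1/3)q_{Largo}), which gives (8/9)q_{Largo} = 95/18 ⇒ q_{Largo} = 5.9375.
Then q_{Nadir} = 37/6 − (1/3)·5.9375 = 4.1875.

5.9375, 4.1875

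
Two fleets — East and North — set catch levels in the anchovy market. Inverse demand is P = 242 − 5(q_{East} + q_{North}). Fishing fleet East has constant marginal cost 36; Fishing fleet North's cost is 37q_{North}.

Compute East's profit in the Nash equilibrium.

Fishing fleet East's profit: π = q_{East}(242 − 5(q_{East} + q_{North})) − 36q_{East}.
∂π/∂q_{East} = 206 − 10q_{East} − 5q_{North} = 0, so q_{East} = 20.6 − 0.5q_{North}.
By the same steps for North: q_{North} = 20.5 − 0.5q_{East}.
Solving the two reaction functions simultaneously: (1 − (−0.5)(−0.5))q_{East} = 20.6 − 0.5·20.5, so 0.75q_{East} = 10.35 and q_{East} = 13.8.
Then q_{North} = 20.5 − 0.5·13.8 = 13.6.
Price P = 242 − 5·27.4 = 105.
East's profit: (105 − 36)·13.8 = 952.2.

952.2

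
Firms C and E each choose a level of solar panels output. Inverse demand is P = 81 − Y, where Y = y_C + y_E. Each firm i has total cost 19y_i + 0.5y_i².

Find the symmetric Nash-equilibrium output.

Firm C's profit: π = y_C(81 − (y_C + y_E)) − 19y_C − 0.5y_C².
∂π/∂y_C = 62 − 3y_C − y_E = 0, so y_C = 62/3 − (1/3)y_E.
The game is symmetric, so in equilibrium y_E = y_C: the reaction function gives (4/3)y_C = 62/3, hence y_C = 15.5.

15.5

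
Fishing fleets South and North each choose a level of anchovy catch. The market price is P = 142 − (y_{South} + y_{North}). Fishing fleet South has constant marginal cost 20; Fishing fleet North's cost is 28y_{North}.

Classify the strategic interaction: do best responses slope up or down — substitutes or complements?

strategic substitutes

Fishing fleet South's profit: π = y_{South}(142 − (y_{South} + y_{North})) − 20y_{South}.
∂π/∂y_{South} = 122 − 2y_{South} − y_{North} = 0, so y_{South} = 61 − 0.5y_{North}.
The best-response slope dy_{South}/dy_{North} = −0.5 < 0: the reaction function is downward-sloping, so the choices are strategic substitutes.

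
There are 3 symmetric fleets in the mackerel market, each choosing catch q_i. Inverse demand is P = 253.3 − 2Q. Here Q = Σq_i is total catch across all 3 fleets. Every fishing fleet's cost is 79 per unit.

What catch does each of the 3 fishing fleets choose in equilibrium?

21.7875

A representative fishing fleet's profit is π_i = q_i(253.3 − 2Q) − 79q_i, with Q = q_i + Σ_{j≠i} q_j.
First-order condition: 174.3 − 4q_i − 2Σ_{j≠i} q_j = 0.
In a symmetric equilibrium every fishing fleet chooses the same q, so Σ_{j≠i} q_j = 2q. The condition becomes 174.3 − 8q = 0, giving q = 174.3/8 = 21.7875.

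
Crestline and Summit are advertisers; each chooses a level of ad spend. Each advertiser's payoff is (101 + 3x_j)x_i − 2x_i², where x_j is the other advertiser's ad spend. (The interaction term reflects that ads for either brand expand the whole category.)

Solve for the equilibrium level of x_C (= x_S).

101

Crestline's payoff is (101 + 3x_S)x_C − 2x_C².
∂π/∂x_C = 101 + 3x_S − 4x_C = 0, so x_C = 25.25 + 0.75x_S.
Setting x_C = x_S in the reaction function: x_C = 25.25 + 0.75x_C, so x_C = 25.25 / 0.25 = 101.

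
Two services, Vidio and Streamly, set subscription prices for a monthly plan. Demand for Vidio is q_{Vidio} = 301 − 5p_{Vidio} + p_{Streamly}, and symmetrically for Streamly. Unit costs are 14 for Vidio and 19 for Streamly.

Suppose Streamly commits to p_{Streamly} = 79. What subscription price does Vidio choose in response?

Vidio's profit: π = (p_{Vidio} − 14)(301 − 5p_{Vidio} + p_{Streamly}).
∂π/∂p_{Vidio} = 371 − 10p_{Vidio} + p_{Streamly} = 0 ⇒ p_{Vidio} = 37.1 + 0.1p_{Streamly}.
At p_{Streamly} = 79: p_{Vidio} = 37.1 + 0.1·79 = 45.

45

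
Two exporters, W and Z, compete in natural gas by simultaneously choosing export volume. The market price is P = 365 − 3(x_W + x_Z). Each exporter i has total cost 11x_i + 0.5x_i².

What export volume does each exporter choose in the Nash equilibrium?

35.4

Exporter W's profit: π = x_W(365 − 3(x_W + x_Z)) − 11x_W − 0.5x_W².
∂π/∂x_W = 354 − 7x_W − 3x_Z = 0, so x_W = 354/7 − (3/7)x_Z.
The game is symmetric, so in equilibrium x_Z = x_W: the reaction function gives (10/7)x_W = 354/7, hence x_W = 35.4.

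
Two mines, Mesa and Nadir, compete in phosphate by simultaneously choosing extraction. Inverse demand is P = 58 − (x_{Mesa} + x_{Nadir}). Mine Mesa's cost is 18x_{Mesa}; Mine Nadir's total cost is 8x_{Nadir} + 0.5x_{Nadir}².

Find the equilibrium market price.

32

Mine Mesa's profit: π = x_{Mesa}(58 − (x_{Mesa} + x_{Nadir})) − 18x_{Mesa}.
∂π/∂x_{Mesa} = 40 − 2x_{Mesa} − x_{Nadir} = 0, so x_{Mesa} = 20 − 0.5x_{Nadir}.
For Nadir: ∂π/∂x_{Nadir} = 50 − 3x_{Nadir} − x_{Mesa} = 0 ⇒ x_{Nadir} = 50/3 − (1/3)x_{Mesa}.
Plugging x_{Nadir} into Mesa's best response: x_{Mesa} = 20 − 0.5(50/3 − (1/3)x_{Mesa}) ⇒ (5/6)x_{Mesa} = 35/3, so x_{Mesa} = 14.
Then x_{Nadir} = 50/3 − (1/3)·14 = 12.
Equilibrium price: P = 58 − 26 = 32.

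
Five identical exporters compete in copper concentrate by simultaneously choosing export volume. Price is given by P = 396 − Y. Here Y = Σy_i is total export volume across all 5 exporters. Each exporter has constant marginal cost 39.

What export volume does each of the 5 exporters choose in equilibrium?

A representative exporter's profit is π_i = y_i(396 − Y) − 39y_i, with Y = y_i + Σ_{j≠i} y_j.
First-order condition: 357 − 2y_i − Σ_{j≠i} y_j = 0.
Imposing symmetry (y_j = y for all j) turns Σ_{j≠i} y_j into 4y, so 357 = 6y and y = 59.5.

59.5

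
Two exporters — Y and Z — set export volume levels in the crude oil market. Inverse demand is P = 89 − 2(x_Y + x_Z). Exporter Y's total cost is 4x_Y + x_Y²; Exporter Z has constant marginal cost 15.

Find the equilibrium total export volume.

Exporter Y's profit: π = x_Y(89 − 2(x_Y + x_Z)) − 4x_Y − x_Y².
∂π/∂x_Y = 85 − 6x_Y − 2x_Z = 0, so x_Y = 85/6 − (1/3)x_Z.
For Z: ∂π/∂x_Z = 74 − 4x_Z − 2x_Y = 0 ⇒ x_Z = 18.5 − 0.5x_Y.
Solving the two reaction functions simultaneously: (1 − (−1/3)(−0.5))x_Y = 85/6 − (1/3)·18.5, so (5/6)x_Y = 8 and x_Y = 9.6.
Then x_Z = 18.5 − 0.5·9.6 = 13.7.
Total export volume: 9.6 + 13.7 = 23.3.

23.3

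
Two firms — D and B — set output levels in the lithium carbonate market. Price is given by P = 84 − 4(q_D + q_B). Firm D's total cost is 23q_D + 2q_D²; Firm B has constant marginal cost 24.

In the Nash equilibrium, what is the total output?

9.05

Firm D's profit: π = q_D(84 − 4(q_D + q_B)) − 23q_D − 2q_D².
∂π/∂q_D = 61 − 12q_D − 4q_B = 0, so q_D = 61/12 − (1/3)q_B.
For B: ∂π/∂q_B = 60 − 8q_B − 4q_D = 0 ⇒ q_B = 7.5 − 0.5q_D.
Substituting the second reaction function into the first: q_D = 61/12 − (1/3)(7.5 − 0.5q_D), which gives (5/6)q_D = 31/12 ⇒ q_D = 3.1.
Then q_B = 7.5 − 0.5·3.1 = 5.95.
Total output: 3.1 + 5.95 = 9.05.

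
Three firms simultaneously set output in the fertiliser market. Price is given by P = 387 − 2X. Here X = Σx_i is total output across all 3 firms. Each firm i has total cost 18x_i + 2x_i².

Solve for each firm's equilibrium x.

A representative firm's profit is π_i = x_i(387 − 2X) − 18x_i − 2x_i², with X = x_i + Σ_{j≠i} x_j.
First-order condition: 369 − 8x_i − 2Σ_{j≠i} x_j = 0.
Imposing symmetry (x_j = x for all j) turns Σ_{j≠i} x_j into 2x, so 369 = 12x and x = 30.75.

30.75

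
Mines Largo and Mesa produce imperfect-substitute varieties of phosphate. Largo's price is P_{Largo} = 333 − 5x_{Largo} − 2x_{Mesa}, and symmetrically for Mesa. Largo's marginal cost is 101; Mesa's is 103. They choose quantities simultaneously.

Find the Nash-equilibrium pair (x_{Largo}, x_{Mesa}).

19.375, 19.125

Mine Largo's profit: π = x_{Largo}(333 − 5x_{Largo} − 2x_{Mesa}) − 101x_{Largo}.
∂π/∂x_{Largo} = 232 − 10x_{Largo} − 2x_{Mesa} = 0 ⇒ x_{Largo} = 23.2 − 0.2x_{Mesa}.
Similarly x_{Mesa} = 23 − 0.2x_{Largo}.
Solving the two reaction functions simultaneously: (1 − (−0.2)(−0.2))x_{Largo} = 23.2 − 0.2·23, so 0.96x_{Largo} = 18.6 and x_{Largo} = 19.375.
Then x_{Mesa} = 23 − 0.2·19.375 = 19.125.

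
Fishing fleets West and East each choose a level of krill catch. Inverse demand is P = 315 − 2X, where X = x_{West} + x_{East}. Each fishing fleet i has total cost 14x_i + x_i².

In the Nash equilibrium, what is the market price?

Fishing fleet West's profit: π = x_{West}(315 − 2(x_{West} + x_{East})) − 14x_{West} − x_{West}².
∂π/∂x_{West} = 301 − 6x_{West} − 2x_{East} = 0, so x_{West} = 301/6 − (1/3)x_{East}.
Setting x_{West} = x_{East} in the reaction function: x_{West} = 301/6 − (1/3)x_{West}, so x_{West} = (301/6) / (4/3) = 37.625.
Equilibrium price: P = 315 − 2·75.25 = 164.5.

164.5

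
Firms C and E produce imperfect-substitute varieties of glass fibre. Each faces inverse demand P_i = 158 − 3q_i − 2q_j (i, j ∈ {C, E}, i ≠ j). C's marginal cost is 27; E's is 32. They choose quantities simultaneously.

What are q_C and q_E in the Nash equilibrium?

16.6875, 15.4375

Firm C's profit: π = q_C(158 − 3q_C − 2q_E) − 27q_C.
∂π/∂q_C = 131 − 6q_C − 2q_E = 0 ⇒ q_C = 131/6 − (1/3)q_E.
Similarly q_E = 21 − (1/3)q_C.
Substituting the second reaction function into the first: q_C = 131/6 − (1/3)(21 − (1/3)q_C), which gives (8/9)q_C = 89/6 ⇒ q_C = 16.6875.
Then q_E = 21 − (1/3)·16.6875 = 15.4375.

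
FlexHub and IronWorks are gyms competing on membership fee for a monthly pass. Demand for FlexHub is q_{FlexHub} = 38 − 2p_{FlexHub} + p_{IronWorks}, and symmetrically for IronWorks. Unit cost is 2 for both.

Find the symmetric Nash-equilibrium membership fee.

FlexHub's profit: π = (p_{FlexHub} − 2)(38 − 2p_{FlexHub} + p_{IronWorks}).
∂π/∂p_{FlexHub} = 42 − 4p_{FlexHub} + p_{IronWorks} = 0 ⇒ p_{FlexHub} = 10.5 + 0.25p_{IronWorks}.
The game is symmetric, so in equilibrium p_{IronWorks} = p_{FlexHub}: the reaction function gives 0.75p_{FlexHub} = 10.5, hence p_{FlexHub} = 14.

14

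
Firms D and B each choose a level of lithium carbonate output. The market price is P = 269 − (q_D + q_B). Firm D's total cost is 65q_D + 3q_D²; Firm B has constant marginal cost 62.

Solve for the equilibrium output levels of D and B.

Firm D's profit: π = q_D(269 − (q_D + q_B)) − 65q_D − 3q_D².
∂π/∂q_D = 204 − 8q_D − q_B = 0, so q_D = 25.5 − 0.125q_B.
For B: ∂π/∂q_B = 207 − 2q_B − q_D = 0 ⇒ q_B = 103.5 − 0.5q_D.
Substituting the second reaction function into the first: q_D = 25.5 − 0.125(103.5 − 0.5q_D), which gives 0.9375q_D = 12.5625 ⇒ q_D = 13.4.
Then q_B = 103.5 − 0.5·13.4 = 96.8.

13.4, 96.8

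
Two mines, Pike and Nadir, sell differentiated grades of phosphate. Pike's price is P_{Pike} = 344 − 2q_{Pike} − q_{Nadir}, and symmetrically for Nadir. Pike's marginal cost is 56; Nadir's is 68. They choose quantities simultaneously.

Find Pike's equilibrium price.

Mine Pike's profit: π = q_{Pike}(344 − 2q_{Pike} − q_{Nadir}) − 56q_{Pike}.
∂π/∂q_{Pike} = 288 − 4q_{Pike} − q_{Nadir} = 0 ⇒ q_{Pike} = 72 − 0.25q_{Nadir}.
Similarly q_{Nadir} = 69 − 0.25q_{Pike}.
Substituting the second reaction function into the first: q_{Pike} = 72 − 0.25(69 − 0.25q_{Pike}), which gives 0.9375q_{Pike} = 54.75 ⇒ q_{Pike} = 58.4.
Then q_{Nadir} = 69 − 0.25·58.4 = 54.4.
P_{Pike} = 344 − 2·58.4 − 54.4 = 172.8.

172.8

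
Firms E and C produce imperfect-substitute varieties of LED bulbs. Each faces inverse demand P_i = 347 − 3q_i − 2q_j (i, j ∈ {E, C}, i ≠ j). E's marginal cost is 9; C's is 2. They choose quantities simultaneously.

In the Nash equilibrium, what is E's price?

Firm E's profit: π = q_E(347 − 3q_E − 2q_C) − 9q_E.
∂π/∂q_E = 338 − 6q_E − 2q_C = 0 ⇒ q_E = 169/3 − (1/3)q_C.
Similarly q_C = 57.5 − (1/3)q_E.
Substituting the second reaction function into the first: q_E = 169/3 − (1/3)(57.5 − (1/3)q_E), which gives (8/9)q_E = 223/6 ⇒ q_E = 41.8125.
Then q_C = 57.5 − (1/3)·41.8125 = 43.5625.
P_E = 347 − 3·41.8125 − 2·43.5625 = 134.4375.

134.4375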